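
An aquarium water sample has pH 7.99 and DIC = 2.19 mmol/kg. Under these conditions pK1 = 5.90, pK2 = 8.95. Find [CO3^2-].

α₂ = 1 / (1 + [H⁺]/K2 + [H⁺]²/(K1K2)) = 1 / (1 + 10^+0.96 + 10^-1.13)
   = 1 / (1 + 9.1201 + 0.074131) = 1/10.194 = 0.09809
[CO3²⁻] = α₂ × DIC = 0.09809 × 2.19 = 0.215 mmol/kg

[CO3²⁻] = 0.215 mmol/kg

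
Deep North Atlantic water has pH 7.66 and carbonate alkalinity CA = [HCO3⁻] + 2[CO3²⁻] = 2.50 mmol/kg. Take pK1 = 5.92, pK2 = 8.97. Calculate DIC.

DIC = 2.43 mmol/kg

CA = [HCO3⁻] + 2[CO3²⁻] = (α₁ + 2α₂)·DIC
At pH 7.66: [H⁺]/K1 = 10^-1.74 = 0.018197, K2/[H⁺] = 10^-1.31 = 0.048978
α₁ = 1/(1 + 0.018197 + 0.048978) = 1/1.0672 = 0.9371; α₂ = α₁·K2/[H⁺] = 0.04589
α₁ + 2α₂ = 1.0288
DIC = CA / (α₁ + 2α₂) = 2.50 / 1.0288 = 2.43 mmol/kg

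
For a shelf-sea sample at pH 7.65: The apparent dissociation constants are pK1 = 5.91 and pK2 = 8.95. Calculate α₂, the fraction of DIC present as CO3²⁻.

α₂ = 0.0469

α₂ = 1 / (1 + [H⁺]/K2 + [H⁺]²/(K1K2)) = 1 / (1 + 10^+1.30 + 10^-0.44)
   = 1 / (1 + 19.953 + 0.36308) = 1/21.316 = 0.04691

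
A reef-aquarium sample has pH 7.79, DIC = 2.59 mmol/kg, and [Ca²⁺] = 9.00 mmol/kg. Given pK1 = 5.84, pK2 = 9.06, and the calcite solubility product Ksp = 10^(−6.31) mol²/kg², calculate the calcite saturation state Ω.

Ω = 2.40

α₂ = 1 / (1 + [H⁺]/K2 + [H⁺]²/(K1K2)) = 1 / (1 + 10^+1.27 + 10^-0.68)
   = 1 / (1 + 18.621 + 0.20893) = 1/19.830 = 0.05043
[CO3²⁻] = α₂ × DIC = 0.05043 × 2.59 = 0.1306 mmol/kg
Ksp = 10^(−6.31) = 4.898×10^-7
Ω = [Ca²⁺][CO3²⁻]/Ksp = (9.00×10^-3)(1.306×10^-4) / 4.898×10^-7 = 2.40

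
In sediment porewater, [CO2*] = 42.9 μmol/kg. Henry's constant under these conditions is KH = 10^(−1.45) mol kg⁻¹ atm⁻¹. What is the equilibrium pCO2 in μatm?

KH = 10^(−1.45) = 3.548×10^-2 mol kg⁻¹ atm⁻¹
pCO2 = [CO2*]/KH = 42.9×10^-6 / 3.548×10^-2 = 1.21×10^-3 atm = 1210 μatm

pCO2 = 1210 μatm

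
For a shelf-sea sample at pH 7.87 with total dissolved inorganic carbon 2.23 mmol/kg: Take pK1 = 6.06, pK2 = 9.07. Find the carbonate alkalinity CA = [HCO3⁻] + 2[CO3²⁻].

CA = 2.33 mmol/kg

CA = [HCO3⁻] + 2[CO3²⁻] = (α₁ + 2α₂)·DIC
At pH 7.87: [H⁺]/K1 = 10^-1.81 = 0.015488, K2/[H⁺] = 10^-1.20 = 0.063096
α₁ = 1/(1 + 0.015488 + 0.063096) = 1/1.0786 = 0.9271; α₂ = α₁·K2/[H⁺] = 0.05850
α₁ + 2α₂ = 1.0441
CA = 1.0441 × 2.23 = 2.33 mmol/kg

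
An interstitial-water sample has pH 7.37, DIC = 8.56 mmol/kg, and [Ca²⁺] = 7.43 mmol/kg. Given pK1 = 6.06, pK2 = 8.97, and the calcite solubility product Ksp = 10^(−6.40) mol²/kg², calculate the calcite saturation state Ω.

Ω = 3.74

α₂ = 1 / (1 + [H⁺]/K2 + [H⁺]²/(K1K2)) = 1 / (1 + 10^+1.60 + 10^+0.29)
   = 1 / (1 + 39.811 + 1.9498) = 1/42.761 = 0.02339
[CO3²⁻] = α₂ × DIC = 0.02339 × 8.56 = 0.2002 mmol/kg
Ksp = 10^(−6.40) = 3.981×10^-7
Ω = [Ca²⁺][CO3²⁻]/Ksp = (7.43×10^-3)(2.002×10^-4) / 3.981×10^-7 = 3.74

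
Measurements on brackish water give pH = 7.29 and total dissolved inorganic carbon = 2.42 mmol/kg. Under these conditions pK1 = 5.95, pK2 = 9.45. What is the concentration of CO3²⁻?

α₂ = 1 / (1 + [H⁺]/K2 + [H⁺]²/(K1K2)) = 1 / (1 + 10^+2.16 + 10^+0.82)
   = 1 / (1 + 144.54 + 6.6069) = 1/152.15 = 0.006572
[CO3²⁻] = α₂ × DIC = 0.006572 × 2.42 = 0.0159 mmol/kg = 15.9 μmol/kg

[CO3²⁻] = 15.9 μmol/kg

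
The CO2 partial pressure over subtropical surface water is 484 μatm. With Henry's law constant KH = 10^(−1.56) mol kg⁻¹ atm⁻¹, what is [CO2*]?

[CO2*] = 13.3 μmol/kg

KH = 10^(−1.56) = 2.754×10^-2 mol kg⁻¹ atm⁻¹
[CO2*] = KH · pCO2 = 2.754×10^-2 × 484×10^-6 atm = 1.33×10^-5 mol/kg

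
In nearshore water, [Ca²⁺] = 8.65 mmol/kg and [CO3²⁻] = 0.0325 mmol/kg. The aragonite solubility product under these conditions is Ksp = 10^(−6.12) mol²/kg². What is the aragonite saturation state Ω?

Ksp = 10^(−6.12) = 7.586×10^-7
Ω = [Ca²⁺][CO3²⁻]/Ksp = (8.65×10^-3)(0.0325×10^-3) / 7.586×10^-7 = 0.371

Ω = 0.371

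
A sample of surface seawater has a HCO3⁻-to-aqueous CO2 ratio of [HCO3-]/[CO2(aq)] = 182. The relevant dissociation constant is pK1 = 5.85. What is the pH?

From K1 = [H⁺][HCO3-]/[CO2(aq)]:  pH = pK1 + log₁₀([HCO3-]/[CO2(aq)])
log₁₀(182) = +2.260
pH = 5.85 + (+2.260) = 8.11

pH = 8.11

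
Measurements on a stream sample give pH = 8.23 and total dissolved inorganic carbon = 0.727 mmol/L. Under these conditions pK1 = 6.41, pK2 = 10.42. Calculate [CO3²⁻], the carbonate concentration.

α₂ = 1 / (1 + [H⁺]/K2 + [H⁺]²/(K1K2)) = 1 / (1 + 10^+2.19 + 10^+0.37)
   = 1 / (1 + 154.88 + 2.3442) = 1/158.23 = 0.006320
[CO3²⁻] = α₂ × DIC = 0.006320 × 0.727 = 0.00459 mmol/L = 4.59 μmol/L

[CO3²⁻] = 4.59 μmol/L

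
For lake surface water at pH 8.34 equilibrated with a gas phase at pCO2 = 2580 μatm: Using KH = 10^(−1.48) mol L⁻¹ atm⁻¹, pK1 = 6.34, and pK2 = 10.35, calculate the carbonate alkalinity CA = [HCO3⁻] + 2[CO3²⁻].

[CO2*] = KH · pCO2 = 10^(−1.48) × 2580×10^-6 = 8.543×10^-5 mol/L
α₀ = 1/(1 + K1/[H⁺] + K1K2/[H⁺]²) = 1/(1 + 10^+2.00 + 10^-0.01) = 0.009806
DIC = [CO2*]/α₀ = 8.543×10^-5 / 0.009806 = 8.712 mmol/L
CA = (α₁ + 2α₂)·DIC = (0.9806 + 2×0.009583) × 8.712 = 8.71 mmol/L

CA = 8.71 mmol/L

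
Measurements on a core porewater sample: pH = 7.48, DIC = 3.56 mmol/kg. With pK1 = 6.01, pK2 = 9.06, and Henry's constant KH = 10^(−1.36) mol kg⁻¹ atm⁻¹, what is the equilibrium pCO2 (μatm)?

pCO2 = 2610 μatm

α₀ = 1 / (1 + K1/[H⁺] + K1K2/[H⁺]²) = 1 / (1 + 10^+1.47 + 10^-0.11)
   = 1 / (1 + 29.512 + 0.77625) = 1/31.288 = 0.03196
[CO2*] = α₀ × DIC = 0.03196 × 3.56 = 0.1138 mmol/kg
pCO2 = [CO2*]/KH = 1.138×10^-4 / 4.365×10^-2 = 2610 μatm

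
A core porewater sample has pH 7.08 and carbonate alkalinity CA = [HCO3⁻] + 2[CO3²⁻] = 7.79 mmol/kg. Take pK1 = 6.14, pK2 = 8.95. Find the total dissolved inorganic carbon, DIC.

DIC = 8.56 mmol/kg

CA = [HCO3⁻] + 2[CO3²⁻] = (α₁ + 2α₂)·DIC
At pH 7.08: [H⁺]/K1 = 10^-0.94 = 0.11482, K2/[H⁺] = 10^-1.87 = 0.013490
α₁ = 1/(1 + 0.11482 + 0.013490) = 1/1.1283 = 0.8863; α₂ = α₁·K2/[H⁺] = 0.01196
α₁ + 2α₂ = 0.9102
DIC = CA / (α₁ + 2α₂) = 7.79 / 0.9102 = 8.56 mmol/kg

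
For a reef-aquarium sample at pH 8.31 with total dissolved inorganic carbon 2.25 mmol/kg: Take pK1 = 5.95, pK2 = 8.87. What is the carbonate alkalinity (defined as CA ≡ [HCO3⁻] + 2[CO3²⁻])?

CA = 2.73 mmol/kg

CA = [HCO3⁻] + 2[CO3²⁻] = (α₁ + 2α₂)·DIC
At pH 8.31: [H⁺]/K1 = 10^-2.36 = 0.0043652, K2/[H⁺] = 10^-0.56 = 0.27542
α₁ = 1/(1 + 0.0043652 + 0.27542) = 1/1.2798 = 0.7814; α₂ = α₁·K2/[H⁺] = 0.2152
α₁ + 2α₂ = 1.2118
CA = 1.2118 × 2.25 = 2.73 mmol/kg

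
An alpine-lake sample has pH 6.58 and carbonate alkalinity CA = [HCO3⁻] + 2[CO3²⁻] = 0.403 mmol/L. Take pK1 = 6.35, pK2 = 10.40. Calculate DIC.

CA = [HCO3⁻] + 2[CO3²⁻] = (α₁ + 2α₂)·DIC
At pH 6.58: [H⁺]/K1 = 10^-0.23 = 0.58884, K2/[H⁺] = 10^-3.82 = 0.00015136
α₁ = 1/(1 + 0.58884 + 0.00015136) = 1/1.5890 = 0.6293; α₂ = α₁·K2/[H⁺] = 9.525×10^-5
α₁ + 2α₂ = 0.6295
DIC = CA / (α₁ + 2α₂) = 0.403 / 0.6295 = 0.640 mmol/L

DIC = 0.640 mmol/L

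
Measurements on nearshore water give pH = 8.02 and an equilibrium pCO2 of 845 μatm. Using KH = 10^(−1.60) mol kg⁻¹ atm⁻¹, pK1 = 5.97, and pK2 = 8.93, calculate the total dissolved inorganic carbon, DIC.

[CO2*] = KH · pCO2 = 10^(−1.60) × 845×10^-6 = 2.123×10^-5 mol/kg
α₀ = 1/(1 + K1/[H⁺] + K1K2/[H⁺]²) = 1/(1 + 10^+2.05 + 10^+1.14) = 0.007874
DIC = [CO2*]/α₀ = 2.123×10^-5 / 0.007874 = 2.70 mmol/kg

DIC = 2.70 mmol/kg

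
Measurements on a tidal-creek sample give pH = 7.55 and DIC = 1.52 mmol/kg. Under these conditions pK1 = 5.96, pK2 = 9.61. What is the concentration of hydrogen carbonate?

α₁ = 1 / (1 + [H⁺]/K1 + K2/[H⁺]) = 1 / (1 + 10^-1.59 + 10^-2.06)
   = 1 / (1 + 0.025704 + 0.0087096) = 1/1.0344 = 0.9667
[HCO3⁻] = α₁ × DIC = 0.9667 × 1.52 = 1.47 mmol/kg

[HCO3⁻] = 1.47 mmol/kg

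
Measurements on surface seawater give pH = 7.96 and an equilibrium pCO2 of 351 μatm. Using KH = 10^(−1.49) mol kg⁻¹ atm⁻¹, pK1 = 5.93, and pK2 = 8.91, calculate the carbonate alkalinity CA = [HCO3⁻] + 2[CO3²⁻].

CA = 1.49 mmol/kg

[CO2*] = KH · pCO2 = 10^(−1.49) × 351×10^-6 = 1.136×10^-5 mol/kg
α₀ = 1/(1 + K1/[H⁺] + K1K2/[H⁺]²) = 1/(1 + 10^+2.03 + 10^+1.08) = 0.008321
DIC = [CO2*]/α₀ = 1.136×10^-5 / 0.008321 = 1.365 mmol/kg
CA = (α₁ + 2α₂)·DIC = (0.8916 + 2×0.1000) × 1.365 = 1.49 mmol/kg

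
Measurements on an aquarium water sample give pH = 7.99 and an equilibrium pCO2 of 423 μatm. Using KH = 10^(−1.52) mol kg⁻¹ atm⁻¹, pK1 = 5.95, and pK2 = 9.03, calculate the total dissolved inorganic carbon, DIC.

[CO2*] = KH · pCO2 = 10^(−1.52) × 423×10^-6 = 1.277×10^-5 mol/kg
α₀ = 1/(1 + K1/[H⁺] + K1K2/[H⁺]²) = 1/(1 + 10^+2.04 + 10^+1.00) = 0.008289
DIC = [CO2*]/α₀ = 1.277×10^-5 / 0.008289 = 1.54 mmol/kg

DIC = 1.54 mmol/kg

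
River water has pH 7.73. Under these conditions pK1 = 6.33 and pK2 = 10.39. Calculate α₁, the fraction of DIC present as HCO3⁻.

α₁ = 0.960

α₁ = 1 / (1 + [H⁺]/K1 + K2/[H⁺]) = 1 / (1 + 10^-1.40 + 10^-2.66)
   = 1 / (1 + 0.039811 + 0.0021878) = 1/1.0420 = 0.9597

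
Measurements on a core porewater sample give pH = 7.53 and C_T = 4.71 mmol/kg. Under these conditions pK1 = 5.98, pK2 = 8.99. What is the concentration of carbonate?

[CO3²⁻] = 0.154 mmol/kg

α₂ = 1 / (1 + [H⁺]/K2 + [H⁺]²/(K1K2)) = 1 / (1 + 10^+1.46 + 10^-0.09)
   = 1 / (1 + 28.840 + 0.81283) = 1/30.653 = 0.03262
[CO3²⁻] = α₂ × DIC = 0.03262 × 4.71 = 0.154 mmol/kg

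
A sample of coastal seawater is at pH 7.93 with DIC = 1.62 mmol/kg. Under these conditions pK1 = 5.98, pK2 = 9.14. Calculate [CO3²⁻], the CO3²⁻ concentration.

α₂ = 1 / (1 + [H⁺]/K2 + [H⁺]²/(K1K2)) = 1 / (1 + 10^+1.21 + 10^-0.74)
   = 1 / (1 + 16.218 + 0.18197) = 1/17.400 = 0.05747
[CO3²⁻] = α₂ × DIC = 0.05747 × 1.62 = 0.0931 mmol/kg

[CO3²⁻] = 0.0931 mmol/kg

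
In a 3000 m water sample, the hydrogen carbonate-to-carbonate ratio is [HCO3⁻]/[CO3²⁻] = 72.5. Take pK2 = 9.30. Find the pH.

pH = 7.44

From K2 = [H⁺][CO3²⁻]/[HCO3⁻]:  pH = pK2 − log₁₀([HCO3⁻]/[CO3²⁻])
log₁₀(72.5) = +1.860
pH = 9.30 − (+1.860) = 7.44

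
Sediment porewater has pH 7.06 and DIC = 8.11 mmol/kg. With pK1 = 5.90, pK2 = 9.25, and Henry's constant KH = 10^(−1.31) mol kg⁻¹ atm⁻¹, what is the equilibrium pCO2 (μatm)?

pCO2 = 1.07×10^4 μatm

α₀ = 1 / (1 + K1/[H⁺] + K1K2/[H⁺]²) = 1 / (1 + 10^+1.16 + 10^-1.03)
   = 1 / (1 + 14.454 + 0.093325) = 1/15.548 = 0.06432
[CO2*] = α₀ × DIC = 0.06432 × 8.11 = 0.5216 mmol/kg
pCO2 = [CO2*]/KH = 5.216×10^-4 / 4.898×10^-2 = 1.07×10^4 μatm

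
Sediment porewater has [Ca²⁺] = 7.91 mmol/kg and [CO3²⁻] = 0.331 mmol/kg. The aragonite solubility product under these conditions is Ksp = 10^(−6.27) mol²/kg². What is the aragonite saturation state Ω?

Ω = 4.88

Ksp = 10^(−6.27) = 5.370×10^-7
Ω = [Ca²⁺][CO3²⁻]/Ksp = (7.91×10^-3)(0.331×10^-3) / 5.370×10^-7 = 4.88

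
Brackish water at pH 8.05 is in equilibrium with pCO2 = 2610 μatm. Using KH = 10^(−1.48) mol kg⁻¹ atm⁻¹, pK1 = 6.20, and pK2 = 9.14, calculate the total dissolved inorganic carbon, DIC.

[CO2*] = KH · pCO2 = 10^(−1.48) × 2610×10^-6 = 8.643×10^-5 mol/kg
α₀ = 1/(1 + K1/[H⁺] + K1K2/[H⁺]²) = 1/(1 + 10^+1.85 + 10^+0.76) = 0.01290
DIC = [CO2*]/α₀ = 8.643×10^-5 / 0.01290 = 6.70 mmol/kg

DIC = 6.70 mmol/kg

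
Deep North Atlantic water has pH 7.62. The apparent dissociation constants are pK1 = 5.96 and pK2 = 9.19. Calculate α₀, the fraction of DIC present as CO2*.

α₀ = 1 / (1 + K1/[H⁺] + K1K2/[H⁺]²) = 1 / (1 + 10^+1.66 + 10^+0.09)
   = 1 / (1 + 45.709 + 1.2303) = 1/47.939 = 0.02086

α₀ = 0.0209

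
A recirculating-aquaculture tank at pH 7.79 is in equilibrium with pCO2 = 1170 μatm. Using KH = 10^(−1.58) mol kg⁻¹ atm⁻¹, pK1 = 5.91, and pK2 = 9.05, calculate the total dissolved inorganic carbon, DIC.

DIC = 2.49 mmol/kg

[CO2*] = KH · pCO2 = 10^(−1.58) × 1170×10^-6 = 3.077×10^-5 mol/kg
α₀ = 1/(1 + K1/[H⁺] + K1K2/[H⁺]²) = 1/(1 + 10^+1.88 + 10^+0.62) = 0.01234
DIC = [CO2*]/α₀ = 3.077×10^-5 / 0.01234 = 2.49 mmol/kg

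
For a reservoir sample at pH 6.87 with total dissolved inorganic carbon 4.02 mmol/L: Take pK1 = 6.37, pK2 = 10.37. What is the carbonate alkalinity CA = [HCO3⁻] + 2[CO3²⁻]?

CA = 3.06 mmol/L

CA = [HCO3⁻] + 2[CO3²⁻] = (α₁ + 2α₂)·DIC
At pH 6.87: [H⁺]/K1 = 10^-0.50 = 0.31623, K2/[H⁺] = 10^-3.50 = 0.00031623
α₁ = 1/(1 + 0.31623 + 0.00031623) = 1/1.3165 = 0.7596; α₂ = α₁·K2/[H⁺] = 0.0002402
α₁ + 2α₂ = 0.7600
CA = 0.7600 × 4.02 = 3.06 mmol/L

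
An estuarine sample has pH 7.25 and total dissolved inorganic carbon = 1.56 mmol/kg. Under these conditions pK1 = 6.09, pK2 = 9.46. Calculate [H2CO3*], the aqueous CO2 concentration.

α₀ = 1 / (1 + K1/[H⁺] + K1K2/[H⁺]²) = 1 / (1 + 10^+1.16 + 10^-1.05)
   = 1 / (1 + 14.454 + 0.089125) = 1/15.544 = 0.06434
[CO2*] = α₀ × DIC = 0.06434 × 1.56 = 0.100 mmol/kg

[CO2*] = 0.100 mmol/kg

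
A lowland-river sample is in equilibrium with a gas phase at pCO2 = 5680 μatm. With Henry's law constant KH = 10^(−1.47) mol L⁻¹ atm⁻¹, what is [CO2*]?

[CO2*] = 192 μmol/L

KH = 10^(−1.47) = 3.388×10^-2 mol L⁻¹ atm⁻¹
[CO2*] = KH · pCO2 = 3.388×10^-2 × 5680×10^-6 atm = 1.92×10^-4 mol/L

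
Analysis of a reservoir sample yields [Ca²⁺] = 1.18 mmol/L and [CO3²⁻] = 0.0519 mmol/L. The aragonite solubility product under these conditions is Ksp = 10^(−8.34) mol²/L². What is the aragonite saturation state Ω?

Ksp = 10^(−8.34) = 4.571×10^-9
Ω = [Ca²⁺][CO3²⁻]/Ksp = (1.18×10^-3)(0.0519×10^-3) / 4.571×10^-9 = 13.4

Ω = 13.4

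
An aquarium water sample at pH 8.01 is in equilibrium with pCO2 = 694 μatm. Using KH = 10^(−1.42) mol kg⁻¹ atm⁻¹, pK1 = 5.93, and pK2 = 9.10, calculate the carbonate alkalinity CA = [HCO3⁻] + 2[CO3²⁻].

[CO2*] = KH · pCO2 = 10^(−1.42) × 694×10^-6 = 2.639×10^-5 mol/kg
α₀ = 1/(1 + K1/[H⁺] + K1K2/[H⁺]²) = 1/(1 + 10^+2.08 + 10^+0.99) = 0.007634
DIC = [CO2*]/α₀ = 2.639×10^-5 / 0.007634 = 3.456 mmol/kg
CA = (α₁ + 2α₂)·DIC = (0.9178 + 2×0.07460) × 3.456 = 3.69 mmol/kg

CA = 3.69 mmol/kg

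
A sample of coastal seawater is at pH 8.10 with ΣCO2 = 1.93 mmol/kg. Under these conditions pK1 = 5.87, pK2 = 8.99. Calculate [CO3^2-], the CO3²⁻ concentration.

α₂ = 1 / (1 + [H⁺]/K2 + [H⁺]²/(K1K2)) = 1 / (1 + 10^+0.89 + 10^-1.34)
   = 1 / (1 + 7.7625 + 0.045709) = 1/8.8082 = 0.1135
[CO3²⁻] = α₂ × DIC = 0.1135 × 1.93 = 0.219 mmol/kg

[CO3²⁻] = 0.219 mmol/kg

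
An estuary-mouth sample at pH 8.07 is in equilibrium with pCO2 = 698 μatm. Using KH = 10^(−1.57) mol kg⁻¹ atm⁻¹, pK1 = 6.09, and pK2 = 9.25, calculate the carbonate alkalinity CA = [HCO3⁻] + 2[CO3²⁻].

[CO2*] = KH · pCO2 = 10^(−1.57) × 698×10^-6 = 1.879×10^-5 mol/kg
α₀ = 1/(1 + K1/[H⁺] + K1K2/[H⁺]²) = 1/(1 + 10^+1.98 + 10^+0.80) = 0.009727
DIC = [CO2*]/α₀ = 1.879×10^-5 / 0.009727 = 1.931 mmol/kg
CA = (α₁ + 2α₂)·DIC = (0.9289 + 2×0.06137) × 1.931 = 2.03 mmol/kg

CA = 2.03 mmol/kg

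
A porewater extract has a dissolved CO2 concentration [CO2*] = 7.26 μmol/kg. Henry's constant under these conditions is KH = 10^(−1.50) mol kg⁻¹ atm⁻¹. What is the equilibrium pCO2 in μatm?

pCO2 = 230 μatm

KH = 10^(−1.50) = 3.162×10^-2 mol kg⁻¹ atm⁻¹
pCO2 = [CO2*]/KH = 7.26×10^-6 / 3.162×10^-2 = 2.30×10^-4 atm = 230 μatm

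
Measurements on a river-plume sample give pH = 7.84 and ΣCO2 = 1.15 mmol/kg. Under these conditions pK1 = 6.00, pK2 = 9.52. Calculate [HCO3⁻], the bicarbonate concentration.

α₁ = 1 / (1 + [H⁺]/K1 + K2/[H⁺]) = 1 / (1 + 10^-1.84 + 10^-1.68)
   = 1 / (1 + 0.014454 + 0.020893) = 1/1.0353 = 0.9659
[HCO3⁻] = α₁ × DIC = 0.9659 × 1.15 = 1.11 mmol/kg

[HCO3⁻] = 1.11 mmol/kg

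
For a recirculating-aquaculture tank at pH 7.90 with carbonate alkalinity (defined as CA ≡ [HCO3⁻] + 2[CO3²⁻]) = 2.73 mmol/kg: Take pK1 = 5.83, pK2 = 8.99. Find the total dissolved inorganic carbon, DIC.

DIC = 2.56 mmol/kg

CA = [HCO3⁻] + 2[CO3²⁻] = (α₁ + 2α₂)·DIC
At pH 7.90: [H⁺]/K1 = 10^-2.07 = 0.0085114, K2/[H⁺] = 10^-1.09 = 0.081283
α₁ = 1/(1 + 0.0085114 + 0.081283) = 1/1.0898 = 0.9176; α₂ = α₁·K2/[H⁺] = 0.07459
α₁ + 2α₂ = 1.0668
DIC = CA / (α₁ + 2α₂) = 2.73 / 1.0668 = 2.56 mmol/kg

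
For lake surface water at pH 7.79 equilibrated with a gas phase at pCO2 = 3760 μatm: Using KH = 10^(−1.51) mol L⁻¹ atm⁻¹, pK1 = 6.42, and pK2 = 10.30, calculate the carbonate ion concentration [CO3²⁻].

[CO2*] = KH · pCO2 = 10^(−1.51) × 3760×10^-6 = 1.162×10^-4 mol/L
α₀ = 1/(1 + K1/[H⁺] + K1K2/[H⁺]²) = 1/(1 + 10^+1.37 + 10^-1.14) = 0.04079
DIC = [CO2*]/α₀ = 1.162×10^-4 / 0.04079 = 2.848 mmol/L
[CO3²⁻] = α₂·DIC; α₂ = 0.002955, so [CO3²⁻] = 0.002955 × 2.848 = 0.00842 mmol/L = 8.42 μmol/L

[CO3²⁻] = 8.42 μmol/L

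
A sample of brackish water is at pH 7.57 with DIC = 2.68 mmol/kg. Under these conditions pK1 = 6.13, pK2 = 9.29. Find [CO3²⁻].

α₂ = 1 / (1 + [H⁺]/K2 + [H⁺]²/(K1K2)) = 1 / (1 + 10^+1.72 + 10^+0.28)
   = 1 / (1 + 52.481 + 1.9055) = 1/55.386 = 0.01806
[CO3²⁻] = α₂ × DIC = 0.01806 × 2.68 = 0.0484 mmol/kg

[CO3²⁻] = 0.0484 mmol/kg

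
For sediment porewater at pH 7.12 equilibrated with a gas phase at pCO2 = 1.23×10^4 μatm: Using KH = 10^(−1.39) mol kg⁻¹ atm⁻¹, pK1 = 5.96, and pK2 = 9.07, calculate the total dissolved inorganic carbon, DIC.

DIC = 7.83 mmol/kg

[CO2*] = KH · pCO2 = 10^(−1.39) × 1.23×10^4×10^-6 = 5.011×10^-4 mol/kg
α₀ = 1/(1 + K1/[H⁺] + K1K2/[H⁺]²) = 1/(1 + 10^+1.16 + 10^-0.79) = 0.06403
DIC = [CO2*]/α₀ = 5.011×10^-4 / 0.06403 = 7.83 mmol/kg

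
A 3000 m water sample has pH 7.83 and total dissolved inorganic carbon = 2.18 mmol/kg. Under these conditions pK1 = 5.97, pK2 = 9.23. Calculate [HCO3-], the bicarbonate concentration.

[HCO3⁻] = 2.07 mmol/kg

α₁ = 1 / (1 + [H⁺]/K1 + K2/[H⁺]) = 1 / (1 + 10^-1.86 + 10^-1.40)
   = 1 / (1 + 0.013804 + 0.039811) = 1/1.0536 = 0.9491
[HCO3⁻] = α₁ × DIC = 0.9491 × 2.18 = 2.07 mmol/kg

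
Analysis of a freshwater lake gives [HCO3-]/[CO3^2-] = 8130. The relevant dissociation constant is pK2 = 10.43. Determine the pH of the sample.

pH = 6.52

From K2 = [H⁺][CO3^2-]/[HCO3-]:  pH = pK2 − log₁₀([HCO3-]/[CO3^2-])
log₁₀(8130) = +3.910
pH = 10.43 − (+3.910) = 6.52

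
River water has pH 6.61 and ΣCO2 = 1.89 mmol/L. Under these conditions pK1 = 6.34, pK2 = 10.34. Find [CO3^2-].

[CO3²⁻] = 0.229 μmol/L

α₂ = 1 / (1 + [H⁺]/K2 + [H⁺]²/(K1K2)) = 1 / (1 + 10^+3.73 + 10^+3.46)
   = 1 / (1 + 5370.3 + 2884.0) = 1/8255.3 = 0.0001211
[CO3²⁻] = α₂ × DIC = 0.0001211 × 1.89 = 0.000229 mmol/L = 0.229 μmol/L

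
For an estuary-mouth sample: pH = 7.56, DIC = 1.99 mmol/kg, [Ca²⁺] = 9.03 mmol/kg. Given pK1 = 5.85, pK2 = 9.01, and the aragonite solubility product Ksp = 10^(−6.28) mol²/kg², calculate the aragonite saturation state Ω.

α₂ = 1 / (1 + [H⁺]/K2 + [H⁺]²/(K1K2)) = 1 / (1 + 10^+1.45 + 10^-0.26)
   = 1 / (1 + 28.184 + 0.54954) = 1/29.733 = 0.03363
[CO3²⁻] = α₂ × DIC = 0.03363 × 1.99 = 0.06693 mmol/kg
Ksp = 10^(−6.28) = 5.248×10^-7
Ω = [Ca²⁺][CO3²⁻]/Ksp = (9.03×10^-3)(6.693×10^-5) / 5.248×10^-7 = 1.15

Ω = 1.15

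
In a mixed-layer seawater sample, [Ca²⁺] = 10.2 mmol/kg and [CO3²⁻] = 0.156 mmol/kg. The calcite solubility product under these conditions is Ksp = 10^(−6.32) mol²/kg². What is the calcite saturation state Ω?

Ksp = 10^(−6.32) = 4.786×10^-7
Ω = [Ca²⁺][CO3²⁻]/Ksp = (10.2×10^-3)(0.156×10^-3) / 4.786×10^-7 = 3.32

Ω = 3.32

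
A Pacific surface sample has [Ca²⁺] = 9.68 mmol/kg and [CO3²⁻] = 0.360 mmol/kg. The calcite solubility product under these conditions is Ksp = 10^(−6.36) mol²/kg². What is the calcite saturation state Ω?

Ω = 7.98

Ksp = 10^(−6.36) = 4.365×10^-7
Ω = [Ca²⁺][CO3²⁻]/Ksp = (9.68×10^-3)(0.360×10^-3) / 4.365×10^-7 = 7.98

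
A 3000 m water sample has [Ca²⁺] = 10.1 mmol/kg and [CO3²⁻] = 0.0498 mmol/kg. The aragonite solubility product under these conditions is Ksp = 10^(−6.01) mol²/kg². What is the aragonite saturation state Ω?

Ω = 0.515

Ksp = 10^(−6.01) = 9.772×10^-7
Ω = [Ca²⁺][CO3²⁻]/Ksp = (10.1×10^-3)(0.0498×10^-3) / 9.772×10^-7 = 0.515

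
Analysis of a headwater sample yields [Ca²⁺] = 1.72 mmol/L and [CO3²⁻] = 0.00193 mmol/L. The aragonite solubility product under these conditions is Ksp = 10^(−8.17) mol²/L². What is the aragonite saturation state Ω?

Ksp = 10^(−8.17) = 6.761×10^-9
Ω = [Ca²⁺][CO3²⁻]/Ksp = (1.72×10^-3)(0.00193×10^-3) / 6.761×10^-9 = 0.491

Ω = 0.491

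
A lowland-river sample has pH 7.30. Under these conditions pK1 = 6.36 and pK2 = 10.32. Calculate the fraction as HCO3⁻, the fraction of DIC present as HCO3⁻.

α₁ = 1 / (1 + [H⁺]/K1 + K2/[H⁺]) = 1 / (1 + 10^-0.94 + 10^-3.02)
   = 1 / (1 + 0.11482 + 0.00095499) = 1/1.1158 = 0.8962

α₁ = 0.896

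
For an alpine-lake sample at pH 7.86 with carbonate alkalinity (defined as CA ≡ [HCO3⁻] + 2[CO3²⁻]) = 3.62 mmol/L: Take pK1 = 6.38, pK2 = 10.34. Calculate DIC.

CA = [HCO3⁻] + 2[CO3²⁻] = (α₁ + 2α₂)·DIC
At pH 7.86: [H⁺]/K1 = 10^-1.48 = 0.033113, K2/[H⁺] = 10^-2.48 = 0.0033113
α₁ = 1/(1 + 0.033113 + 0.0033113) = 1/1.0364 = 0.9649; α₂ = α₁·K2/[H⁺] = 0.003195
α₁ + 2α₂ = 0.9712
DIC = CA / (α₁ + 2α₂) = 3.62 / 0.9712 = 3.73 mmol/L

DIC = 3.73 mmol/L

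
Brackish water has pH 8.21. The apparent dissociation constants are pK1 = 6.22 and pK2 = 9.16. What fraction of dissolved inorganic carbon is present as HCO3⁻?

α₁ = 1 / (1 + [H⁺]/K1 + K2/[H⁺]) = 1 / (1 + 10^-1.99 + 10^-0.95)
   = 1 / (1 + 0.010233 + 0.11220) = 1/1.1224 = 0.8909

α₁ = 0.891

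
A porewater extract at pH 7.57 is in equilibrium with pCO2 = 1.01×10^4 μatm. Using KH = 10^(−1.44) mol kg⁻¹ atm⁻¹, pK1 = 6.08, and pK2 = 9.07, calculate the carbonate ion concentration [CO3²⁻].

[CO3²⁻] = 0.358 mmol/kg

[CO2*] = KH · pCO2 = 10^(−1.44) × 1.01×10^4×10^-6 = 3.667×10^-4 mol/kg
α₀ = 1/(1 + K1/[H⁺] + K1K2/[H⁺]²) = 1/(1 + 10^+1.49 + 10^-0.01) = 0.03041
DIC = [CO2*]/α₀ = 3.667×10^-4 / 0.03041 = 12.06 mmol/kg
[CO3²⁻] = α₂·DIC; α₂ = 0.02972, so [CO3²⁻] = 0.02972 × 12.06 = 0.358 mmol/kg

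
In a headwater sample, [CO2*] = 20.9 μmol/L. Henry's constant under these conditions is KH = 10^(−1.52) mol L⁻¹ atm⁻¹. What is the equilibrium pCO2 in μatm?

KH = 10^(−1.52) = 3.020×10^-2 mol L⁻¹ atm⁻¹
pCO2 = [CO2*]/KH = 20.9×10^-6 / 3.020×10^-2 = 6.92×10^-4 atm = 692 μatm

pCO2 = 692 μatm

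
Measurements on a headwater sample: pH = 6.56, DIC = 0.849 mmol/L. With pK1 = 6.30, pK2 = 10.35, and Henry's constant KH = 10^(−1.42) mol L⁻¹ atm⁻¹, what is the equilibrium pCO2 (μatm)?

α₀ = 1 / (1 + K1/[H⁺] + K1K2/[H⁺]²) = 1 / (1 + 10^+0.26 + 10^-3.53)
   = 1 / (1 + 1.8197 + 0.00029512) = 1/2.8200 = 0.3546
[CO2*] = α₀ × DIC = 0.3546 × 0.849 = 0.3011 mmol/L
pCO2 = [CO2*]/KH = 3.011×10^-4 / 3.802×10^-2 = 7920 μatm

pCO2 = 7920 μatm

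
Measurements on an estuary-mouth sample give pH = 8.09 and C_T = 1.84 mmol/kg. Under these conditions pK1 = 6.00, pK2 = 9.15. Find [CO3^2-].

[CO3²⁻] = 0.146 mmol/kg

α₂ = 1 / (1 + [H⁺]/K2 + [H⁺]²/(K1K2)) = 1 / (1 + 10^+1.06 + 10^-1.03)
   = 1 / (1 + 11.482 + 0.093325) = 1/12.575 = 0.07952
[CO3²⁻] = α₂ × DIC = 0.07952 × 1.84 = 0.146 mmol/kg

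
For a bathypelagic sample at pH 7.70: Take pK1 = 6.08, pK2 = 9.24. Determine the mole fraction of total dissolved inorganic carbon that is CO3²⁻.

α₂ = 0.0274

α₂ = 1 / (1 + [H⁺]/K2 + [H⁺]²/(K1K2)) = 1 / (1 + 10^+1.54 + 10^-0.08)
   = 1 / (1 + 34.674 + 0.83176) = 1/36.505 = 0.02739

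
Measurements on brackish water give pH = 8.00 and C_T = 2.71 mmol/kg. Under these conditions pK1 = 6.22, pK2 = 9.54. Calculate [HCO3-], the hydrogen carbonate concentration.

α₁ = 1 / (1 + [H⁺]/K1 + K2/[H⁺]) = 1 / (1 + 10^-1.78 + 10^-1.54)
   = 1 / (1 + 0.016596 + 0.028840) = 1/1.0454 = 0.9565
[HCO3⁻] = α₁ × DIC = 0.9565 × 2.71 = 2.59 mmol/kg

[HCO3⁻] = 2.59 mmol/kg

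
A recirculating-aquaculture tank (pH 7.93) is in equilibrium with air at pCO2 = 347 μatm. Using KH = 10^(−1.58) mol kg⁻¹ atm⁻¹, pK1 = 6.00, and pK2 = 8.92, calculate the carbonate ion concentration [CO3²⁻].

[CO2*] = KH · pCO2 = 10^(−1.58) × 347×10^-6 = 9.127×10^-6 mol/kg
α₀ = 1/(1 + K1/[H⁺] + K1K2/[H⁺]²) = 1/(1 + 10^+1.93 + 10^+0.94) = 0.01055
DIC = [CO2*]/α₀ = 9.127×10^-6 / 0.01055 = 0.8655 mmol/kg
[CO3²⁻] = α₂·DIC; α₂ = 0.09185, so [CO3²⁻] = 0.09185 × 0.8655 = 0.0795 mmol/kg

[CO3²⁻] = 0.0795 mmol/kg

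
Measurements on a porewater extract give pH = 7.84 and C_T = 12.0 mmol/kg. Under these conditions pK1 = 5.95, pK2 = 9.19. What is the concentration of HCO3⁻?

α₁ = 1 / (1 + [H⁺]/K1 + K2/[H⁺]) = 1 / (1 + 10^-1.89 + 10^-1.35)
   = 1 / (1 + 0.012882 + 0.044668) = 1/1.0576 = 0.9456
[HCO3⁻] = α₁ × DIC = 0.9456 × 12.0 = 11.3 mmol/kg

[HCO3⁻] = 11.3 mmol/kg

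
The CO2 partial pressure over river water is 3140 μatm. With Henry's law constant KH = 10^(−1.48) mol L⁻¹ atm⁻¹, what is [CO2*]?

KH = 10^(−1.48) = 3.311×10^-2 mol L⁻¹ atm⁻¹
[CO2*] = KH · pCO2 = 3.311×10^-2 × 3140×10^-6 atm = 1.04×10^-4 mol/L

[CO2*] = 104 μmol/L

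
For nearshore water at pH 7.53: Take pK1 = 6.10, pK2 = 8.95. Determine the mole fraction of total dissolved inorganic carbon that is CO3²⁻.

α₂ = 0.0354

α₂ = 1 / (1 + [H⁺]/K2 + [H⁺]²/(K1K2)) = 1 / (1 + 10^+1.42 + 10^-0.01)
   = 1 / (1 + 26.303 + 0.97724) = 1/28.280 = 0.03536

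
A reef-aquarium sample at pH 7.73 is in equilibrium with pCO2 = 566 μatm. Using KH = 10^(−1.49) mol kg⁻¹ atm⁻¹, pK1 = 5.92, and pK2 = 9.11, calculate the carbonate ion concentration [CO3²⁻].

[CO3²⁻] = 0.0493 mmol/kg

[CO2*] = KH · pCO2 = 10^(−1.49) × 566×10^-6 = 1.832×10^-5 mol/kg
α₀ = 1/(1 + K1/[H⁺] + K1K2/[H⁺]²) = 1/(1 + 10^+1.81 + 10^+0.43) = 0.01465
DIC = [CO2*]/α₀ = 1.832×10^-5 / 0.01465 = 1.250 mmol/kg
[CO3²⁻] = α₂·DIC; α₂ = 0.03943, so [CO3²⁻] = 0.03943 × 1.250 = 0.0493 mmol/kg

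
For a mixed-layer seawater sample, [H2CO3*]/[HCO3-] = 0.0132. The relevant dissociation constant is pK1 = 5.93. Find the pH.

From K1 = [H⁺][HCO3-]/[H2CO3*]:  pH = pK1 − log₁₀([H2CO3*]/[HCO3-])
log₁₀(0.0132) = -1.879
pH = 5.93 − (-1.879) = 7.81

pH = 7.81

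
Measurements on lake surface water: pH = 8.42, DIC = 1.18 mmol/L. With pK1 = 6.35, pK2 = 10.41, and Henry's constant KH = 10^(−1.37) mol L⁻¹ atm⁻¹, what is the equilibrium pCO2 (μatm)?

α₀ = 1 / (1 + K1/[H⁺] + K1K2/[H⁺]²) = 1 / (1 + 10^+2.07 + 10^+0.08)
   = 1 / (1 + 117.49 + 1.2023) = 1/119.69 = 0.008355
[CO2*] = α₀ × DIC = 0.008355 × 1.18 = 0.009859 mmol/L = 9.859 μmol/L
pCO2 = [CO2*]/KH = 9.859×10^-6 / 4.266×10^-2 = 231 μatm

pCO2 = 231 μatm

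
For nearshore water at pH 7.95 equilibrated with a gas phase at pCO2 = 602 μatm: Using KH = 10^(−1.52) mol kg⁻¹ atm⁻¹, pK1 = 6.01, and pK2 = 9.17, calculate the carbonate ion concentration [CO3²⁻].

[CO2*] = KH · pCO2 = 10^(−1.52) × 602×10^-6 = 1.818×10^-5 mol/kg
α₀ = 1/(1 + K1/[H⁺] + K1K2/[H⁺]²) = 1/(1 + 10^+1.94 + 10^+0.72) = 0.01071
DIC = [CO2*]/α₀ = 1.818×10^-5 / 0.01071 = 1.697 mmol/kg
[CO3²⁻] = α₂·DIC; α₂ = 0.05622, so [CO3²⁻] = 0.05622 × 1.697 = 0.0954 mmol/kg

[CO3²⁻] = 0.0954 mmol/kg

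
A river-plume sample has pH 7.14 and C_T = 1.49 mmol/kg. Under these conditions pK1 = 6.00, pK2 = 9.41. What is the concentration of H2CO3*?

α₀ = 1 / (1 + K1/[H⁺] + K1K2/[H⁺]²) = 1 / (1 + 10^+1.14 + 10^-1.13)
   = 1 / (1 + 13.804 + 0.074131) = 1/14.878 = 0.06721
[CO2*] = α₀ × DIC = 0.06721 × 1.49 = 0.100 mmol/kg

[CO2*] = 0.100 mmol/kg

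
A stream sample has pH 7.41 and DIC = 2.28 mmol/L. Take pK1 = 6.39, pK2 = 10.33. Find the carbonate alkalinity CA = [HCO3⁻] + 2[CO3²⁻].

CA = [HCO3⁻] + 2[CO3²⁻] = (α₁ + 2α₂)·DIC
At pH 7.41: [H⁺]/K1 = 10^-1.02 = 0.095499, K2/[H⁺] = 10^-2.92 = 0.0012023
α₁ = 1/(1 + 0.095499 + 0.0012023) = 1/1.0967 = 0.9118; α₂ = α₁·K2/[H⁺] = 0.001096
α₁ + 2α₂ = 0.9140
CA = 0.9140 × 2.28 = 2.08 mmol/L

CA = 2.08 mmol/L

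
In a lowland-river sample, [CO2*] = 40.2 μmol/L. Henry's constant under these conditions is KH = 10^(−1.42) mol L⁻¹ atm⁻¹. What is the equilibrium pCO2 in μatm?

pCO2 = 1060 μatm

KH = 10^(−1.42) = 3.802×10^-2 mol L⁻¹ atm⁻¹
pCO2 = [CO2*]/KH = 40.2×10^-6 / 3.802×10^-2 = 1.06×10^-3 atm = 1060 μatm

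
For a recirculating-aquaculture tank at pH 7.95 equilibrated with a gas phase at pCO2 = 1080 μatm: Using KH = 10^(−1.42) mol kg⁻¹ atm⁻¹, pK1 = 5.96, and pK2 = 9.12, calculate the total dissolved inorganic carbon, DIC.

[CO2*] = KH · pCO2 = 10^(−1.42) × 1080×10^-6 = 4.106×10^-5 mol/kg
α₀ = 1/(1 + K1/[H⁺] + K1K2/[H⁺]²) = 1/(1 + 10^+1.99 + 10^+0.82) = 0.009494
DIC = [CO2*]/α₀ = 4.106×10^-5 / 0.009494 = 4.32 mmol/kg

DIC = 4.32 mmol/kg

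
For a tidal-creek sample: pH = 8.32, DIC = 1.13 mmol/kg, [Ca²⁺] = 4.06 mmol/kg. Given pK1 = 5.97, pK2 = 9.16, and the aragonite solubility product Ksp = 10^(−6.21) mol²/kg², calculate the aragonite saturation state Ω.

α₂ = 1 / (1 + [H⁺]/K2 + [H⁺]²/(K1K2)) = 1 / (1 + 10^+0.84 + 10^-1.51)
   = 1 / (1 + 6.9183 + 0.030903) = 1/7.9492 = 0.1258
[CO3²⁻] = α₂ × DIC = 0.1258 × 1.13 = 0.1422 mmol/kg
Ksp = 10^(−6.21) = 6.166×10^-7
Ω = [Ca²⁺][CO3²⁻]/Ksp = (4.06×10^-3)(1.422×10^-4) / 6.166×10^-7 = 0.936

Ω = 0.936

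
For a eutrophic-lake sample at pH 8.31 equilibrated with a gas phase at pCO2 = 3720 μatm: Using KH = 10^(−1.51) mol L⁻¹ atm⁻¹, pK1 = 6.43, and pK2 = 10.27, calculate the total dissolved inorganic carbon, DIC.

DIC = 8.93 mmol/L

[CO2*] = KH · pCO2 = 10^(−1.51) × 3720×10^-6 = 1.150×10^-4 mol/L
α₀ = 1/(1 + K1/[H⁺] + K1K2/[H⁺]²) = 1/(1 + 10^+1.88 + 10^-0.08) = 0.01287
DIC = [CO2*]/α₀ = 1.150×10^-4 / 0.01287 = 8.93 mmol/L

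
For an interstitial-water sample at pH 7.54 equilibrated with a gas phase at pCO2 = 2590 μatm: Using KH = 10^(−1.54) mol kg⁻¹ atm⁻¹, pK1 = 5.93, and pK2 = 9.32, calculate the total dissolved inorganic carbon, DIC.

DIC = 3.17 mmol/kg

[CO2*] = KH · pCO2 = 10^(−1.54) × 2590×10^-6 = 7.470×10^-5 mol/kg
α₀ = 1/(1 + K1/[H⁺] + K1K2/[H⁺]²) = 1/(1 + 10^+1.61 + 10^-0.17) = 0.02358
DIC = [CO2*]/α₀ = 7.470×10^-5 / 0.02358 = 3.17 mmol/kg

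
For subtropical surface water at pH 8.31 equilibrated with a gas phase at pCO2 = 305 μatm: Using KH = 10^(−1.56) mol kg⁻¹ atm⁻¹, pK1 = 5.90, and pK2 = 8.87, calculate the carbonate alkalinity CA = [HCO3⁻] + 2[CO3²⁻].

[CO2*] = KH · pCO2 = 10^(−1.56) × 305×10^-6 = 8.400×10^-6 mol/kg
α₀ = 1/(1 + K1/[H⁺] + K1K2/[H⁺]²) = 1/(1 + 10^+2.41 + 10^+1.85) = 0.003041
DIC = [CO2*]/α₀ = 8.400×10^-6 / 0.003041 = 2.762 mmol/kg
CA = (α₁ + 2α₂)·DIC = (0.7817 + 2×0.2153) × 2.762 = 3.35 mmol/kg

CA = 3.35 mmol/kg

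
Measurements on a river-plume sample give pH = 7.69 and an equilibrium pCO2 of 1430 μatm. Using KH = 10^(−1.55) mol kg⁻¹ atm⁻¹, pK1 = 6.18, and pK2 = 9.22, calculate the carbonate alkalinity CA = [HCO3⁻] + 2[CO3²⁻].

[CO2*] = KH · pCO2 = 10^(−1.55) × 1430×10^-6 = 4.030×10^-5 mol/kg
α₀ = 1/(1 + K1/[H⁺] + K1K2/[H⁺]²) = 1/(1 + 10^+1.51 + 10^-0.02) = 0.02914
DIC = [CO2*]/α₀ = 4.030×10^-5 / 0.02914 = 1.383 mmol/kg
CA = (α₁ + 2α₂)·DIC = (0.9430 + 2×0.02783) × 1.383 = 1.38 mmol/kg

CA = 1.38 mmol/kg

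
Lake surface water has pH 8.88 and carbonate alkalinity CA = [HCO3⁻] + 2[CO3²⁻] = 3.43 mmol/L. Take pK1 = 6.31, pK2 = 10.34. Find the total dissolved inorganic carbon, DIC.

CA = [HCO3⁻] + 2[CO3²⁻] = (α₁ + 2α₂)·DIC
At pH 8.88: [H⁺]/K1 = 10^-2.57 = 0.0026915, K2/[H⁺] = 10^-1.46 = 0.034674
α₁ = 1/(1 + 0.0026915 + 0.034674) = 1/1.0374 = 0.9640; α₂ = α₁·K2/[H⁺] = 0.03342
α₁ + 2α₂ = 1.0308
DIC = CA / (α₁ + 2α₂) = 3.43 / 1.0308 = 3.33 mmol/L

DIC = 3.33 mmol/L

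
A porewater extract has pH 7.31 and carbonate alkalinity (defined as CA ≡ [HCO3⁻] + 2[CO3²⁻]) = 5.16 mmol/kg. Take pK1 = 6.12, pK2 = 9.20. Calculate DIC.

CA = [HCO3⁻] + 2[CO3²⁻] = (α₁ + 2α₂)·DIC
At pH 7.31: [H⁺]/K1 = 10^-1.19 = 0.064565, K2/[H⁺] = 10^-1.89 = 0.012882
α₁ = 1/(1 + 0.064565 + 0.012882) = 1/1.0774 = 0.9281; α₂ = α₁·K2/[H⁺] = 0.01196
α₁ + 2α₂ = 0.9520
DIC = CA / (α₁ + 2α₂) = 5.16 / 0.9520 = 5.42 mmol/kg

DIC = 5.42 mmol/kg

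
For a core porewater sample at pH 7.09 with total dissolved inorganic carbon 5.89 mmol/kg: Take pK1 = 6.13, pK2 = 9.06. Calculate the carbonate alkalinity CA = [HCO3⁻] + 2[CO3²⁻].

CA = 5.37 mmol/kg

CA = [HCO3⁻] + 2[CO3²⁻] = (α₁ + 2α₂)·DIC
At pH 7.09: [H⁺]/K1 = 10^-0.96 = 0.10965, K2/[H⁺] = 10^-1.97 = 0.010715
α₁ = 1/(1 + 0.10965 + 0.010715) = 1/1.1204 = 0.8926; α₂ = α₁·K2/[H⁺] = 0.009564
α₁ + 2α₂ = 0.9117
CA = 0.9117 × 5.89 = 5.37 mmol/kg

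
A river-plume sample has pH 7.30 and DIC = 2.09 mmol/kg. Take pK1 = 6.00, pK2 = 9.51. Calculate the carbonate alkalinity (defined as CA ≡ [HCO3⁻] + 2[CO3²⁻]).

CA = 2.00 mmol/kg

CA = [HCO3⁻] + 2[CO3²⁻] = (α₁ + 2α₂)·DIC
At pH 7.30: [H⁺]/K1 = 10^-1.30 = 0.050119, K2/[H⁺] = 10^-2.21 = 0.0061660
α₁ = 1/(1 + 0.050119 + 0.0061660) = 1/1.0563 = 0.9467; α₂ = α₁·K2/[H⁺] = 0.005837
α₁ + 2α₂ = 0.9584
CA = 0.9584 × 2.09 = 2.00 mmol/kg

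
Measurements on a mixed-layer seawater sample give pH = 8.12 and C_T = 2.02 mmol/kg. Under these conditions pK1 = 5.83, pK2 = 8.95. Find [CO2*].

α₀ = 1 / (1 + K1/[H⁺] + K1K2/[H⁺]²) = 1 / (1 + 10^+2.29 + 10^+1.46)
   = 1 / (1 + 194.98 + 28.840) = 1/224.82 = 0.004448
[CO2*] = α₀ × DIC = 0.004448 × 2.02 = 0.00898 mmol/kg = 8.98 μmol/kg

[CO2*] = 8.98 μmol/kg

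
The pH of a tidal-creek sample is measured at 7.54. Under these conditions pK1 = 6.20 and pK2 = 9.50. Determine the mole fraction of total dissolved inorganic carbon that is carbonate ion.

α₂ = 0.0104

α₂ = 1 / (1 + [H⁺]/K2 + [H⁺]²/(K1K2)) = 1 / (1 + 10^+1.96 + 10^+0.62)
   = 1 / (1 + 91.201 + 4.1687) = 1/96.370 = 0.01038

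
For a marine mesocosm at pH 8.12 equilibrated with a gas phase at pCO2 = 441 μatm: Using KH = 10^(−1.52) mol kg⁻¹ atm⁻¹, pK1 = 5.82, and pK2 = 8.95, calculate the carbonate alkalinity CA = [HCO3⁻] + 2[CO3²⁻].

[CO2*] = KH · pCO2 = 10^(−1.52) × 441×10^-6 = 1.332×10^-5 mol/kg
α₀ = 1/(1 + K1/[H⁺] + K1K2/[H⁺]²) = 1/(1 + 10^+2.30 + 10^+1.47) = 0.004347
DIC = [CO2*]/α₀ = 1.332×10^-5 / 0.004347 = 3.064 mmol/kg
CA = (α₁ + 2α₂)·DIC = (0.8674 + 2×0.1283) × 3.064 = 3.44 mmol/kg

CA = 3.44 mmol/kg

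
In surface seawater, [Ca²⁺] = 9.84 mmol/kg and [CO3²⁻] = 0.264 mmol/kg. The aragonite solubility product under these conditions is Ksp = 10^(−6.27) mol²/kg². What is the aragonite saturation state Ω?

Ksp = 10^(−6.27) = 5.370×10^-7
Ω = [Ca²⁺][CO3²⁻]/Ksp = (9.84×10^-3)(0.264×10^-3) / 5.370×10^-7 = 4.84

Ω = 4.84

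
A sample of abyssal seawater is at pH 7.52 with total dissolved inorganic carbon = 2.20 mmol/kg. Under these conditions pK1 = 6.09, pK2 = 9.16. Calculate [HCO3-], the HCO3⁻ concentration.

α₁ = 1 / (1 + [H⁺]/K1 + K2/[H⁺]) = 1 / (1 + 10^-1.43 + 10^-1.64)
   = 1 / (1 + 0.037154 + 0.022909) = 1/1.0601 = 0.9433
[HCO3⁻] = α₁ × DIC = 0.9433 × 2.20 = 2.08 mmol/kg

[HCO3⁻] = 2.08 mmol/kg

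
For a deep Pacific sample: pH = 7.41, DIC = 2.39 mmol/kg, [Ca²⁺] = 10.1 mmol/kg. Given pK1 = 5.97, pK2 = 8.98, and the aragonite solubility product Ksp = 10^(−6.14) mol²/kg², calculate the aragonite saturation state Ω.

Ω = 0.844

α₂ = 1 / (1 + [H⁺]/K2 + [H⁺]²/(K1K2)) = 1 / (1 + 10^+1.57 + 10^+0.13)
   = 1 / (1 + 37.154 + 1.3490) = 1/39.502 = 0.02531
[CO3²⁻] = α₂ × DIC = 0.02531 × 2.39 = 0.06050 mmol/kg
Ksp = 10^(−6.14) = 7.244×10^-7
Ω = [Ca²⁺][CO3²⁻]/Ksp = (10.1×10^-3)(6.050×10^-5) / 7.244×10^-7 = 0.844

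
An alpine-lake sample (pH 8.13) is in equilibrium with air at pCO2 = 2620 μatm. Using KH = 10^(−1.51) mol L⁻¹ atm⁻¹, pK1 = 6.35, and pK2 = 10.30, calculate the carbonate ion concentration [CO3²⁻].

[CO2*] = KH · pCO2 = 10^(−1.51) × 2620×10^-6 = 8.097×10^-5 mol/L
α₀ = 1/(1 + K1/[H⁺] + K1K2/[H⁺]²) = 1/(1 + 10^+1.78 + 10^-0.39) = 0.01622
DIC = [CO2*]/α₀ = 8.097×10^-5 / 0.01622 = 4.993 mmol/L
[CO3²⁻] = α₂·DIC; α₂ = 0.006607, so [CO3²⁻] = 0.006607 × 4.993 = 0.0330 mmol/L

[CO3²⁻] = 0.0330 mmol/L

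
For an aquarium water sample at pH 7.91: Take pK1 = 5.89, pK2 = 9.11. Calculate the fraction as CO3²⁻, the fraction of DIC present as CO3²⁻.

α₂ = 0.0588

α₂ = 1 / (1 + [H⁺]/K2 + [H⁺]²/(K1K2)) = 1 / (1 + 10^+1.20 + 10^-0.82)
   = 1 / (1 + 15.849 + 0.15136) = 1/17.000 = 0.05882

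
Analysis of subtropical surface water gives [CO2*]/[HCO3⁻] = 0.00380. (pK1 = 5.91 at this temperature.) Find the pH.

pH = 8.33

From K1 = [H⁺][HCO3⁻]/[CO2*]:  pH = pK1 − log₁₀([CO2*]/[HCO3⁻])
log₁₀(0.00380) = -2.420
pH = 5.91 − (-2.420) = 8.33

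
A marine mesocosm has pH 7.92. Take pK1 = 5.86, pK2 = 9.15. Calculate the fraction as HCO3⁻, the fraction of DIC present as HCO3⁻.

α₁ = 0.937

α₁ = 1 / (1 + [H⁺]/K1 + K2/[H⁺]) = 1 / (1 + 10^-2.06 + 10^-1.23)
   = 1 / (1 + 0.0087096 + 0.058884) = 1/1.0676 = 0.9367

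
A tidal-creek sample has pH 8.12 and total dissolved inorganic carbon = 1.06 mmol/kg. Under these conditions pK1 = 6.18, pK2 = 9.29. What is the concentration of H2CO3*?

[CO2*] = 11.3 μmol/kg

α₀ = 1 / (1 + K1/[H⁺] + K1K2/[H⁺]²) = 1 / (1 + 10^+1.94 + 10^+0.77)
   = 1 / (1 + 87.096 + 5.8884) = 1/93.985 = 0.01064
[CO2*] = α₀ × DIC = 0.01064 × 1.06 = 0.0113 mmol/kg = 11.3 μmol/kg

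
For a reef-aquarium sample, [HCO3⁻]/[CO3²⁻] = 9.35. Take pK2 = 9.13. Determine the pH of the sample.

pH = 8.16

From K2 = [H⁺][CO3²⁻]/[HCO3⁻]:  pH = pK2 − log₁₀([HCO3⁻]/[CO3²⁻])
log₁₀(9.35) = +0.971
pH = 9.13 − (+0.971) = 8.16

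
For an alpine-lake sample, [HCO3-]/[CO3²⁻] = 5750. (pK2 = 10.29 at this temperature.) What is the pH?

pH = 6.53

From K2 = [H⁺][CO3²⁻]/[HCO3-]:  pH = pK2 − log₁₀([HCO3-]/[CO3²⁻])
log₁₀(5750) = +3.760
pH = 10.29 − (+3.760) = 6.53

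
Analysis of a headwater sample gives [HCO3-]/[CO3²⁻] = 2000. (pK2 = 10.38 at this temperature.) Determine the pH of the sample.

From K2 = [H⁺][CO3²⁻]/[HCO3-]:  pH = pK2 − log₁₀([HCO3-]/[CO3²⁻])
log₁₀(2000) = +3.301
pH = 10.38 − (+3.301) = 7.08

pH = 7.08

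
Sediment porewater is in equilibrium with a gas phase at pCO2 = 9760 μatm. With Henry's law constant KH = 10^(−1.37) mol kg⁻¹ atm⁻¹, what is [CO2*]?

KH = 10^(−1.37) = 4.266×10^-2 mol kg⁻¹ atm⁻¹
[CO2*] = KH · pCO2 = 4.266×10^-2 × 9760×10^-6 atm = 4.16×10^-4 mol/kg

[CO2*] = 416 μmol/kg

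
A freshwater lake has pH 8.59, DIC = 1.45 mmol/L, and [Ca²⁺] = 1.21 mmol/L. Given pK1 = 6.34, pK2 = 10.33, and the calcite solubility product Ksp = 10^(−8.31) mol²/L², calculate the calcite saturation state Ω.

α₂ = 1 / (1 + [H⁺]/K2 + [H⁺]²/(K1K2)) = 1 / (1 + 10^+1.74 + 10^-0.51)
   = 1 / (1 + 54.954 + 0.30903) = 1/56.263 = 0.01777
[CO3²⁻] = α₂ × DIC = 0.01777 × 1.45 = 0.02577 mmol/L
Ksp = 10^(−8.31) = 4.898×10^-9
Ω = [Ca²⁺][CO3²⁻]/Ksp = (1.21×10^-3)(2.577×10^-5) / 4.898×10^-9 = 6.37

Ω = 6.37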